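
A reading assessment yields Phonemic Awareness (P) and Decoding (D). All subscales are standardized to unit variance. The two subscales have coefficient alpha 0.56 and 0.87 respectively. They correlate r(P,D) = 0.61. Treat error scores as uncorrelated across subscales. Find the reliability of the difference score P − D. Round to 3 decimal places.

Var(P−D) = 1 + 1 − 2·0.61 = 2 − 1.22 = 0.78.
With uncorrelated errors the cross-covariances are all true-score covariance, so they carry over unchanged; only the diagonal terms shrink to ρᵢσᵢ².
True-score variance = [0.56 + 0.87] − 1.22 = 1.43 − 1.22 = 0.21.
Reliability = 0.21 / 0.78 = 0.269.

0.269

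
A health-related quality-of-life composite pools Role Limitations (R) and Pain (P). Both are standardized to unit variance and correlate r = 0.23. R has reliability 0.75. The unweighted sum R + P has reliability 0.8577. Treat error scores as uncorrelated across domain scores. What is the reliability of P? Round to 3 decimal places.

0.900

Var(R+P) = 2 + 2·0.23 = 2.460.
True-score variance = ρ_R + ρ_P + 2·0.23, so 0.8577 = (0.75 + ρ_P + 0.46) / 2.460.
ρ_P = 0.8577·2.460 − 0.75 − 0.46 = 0.900.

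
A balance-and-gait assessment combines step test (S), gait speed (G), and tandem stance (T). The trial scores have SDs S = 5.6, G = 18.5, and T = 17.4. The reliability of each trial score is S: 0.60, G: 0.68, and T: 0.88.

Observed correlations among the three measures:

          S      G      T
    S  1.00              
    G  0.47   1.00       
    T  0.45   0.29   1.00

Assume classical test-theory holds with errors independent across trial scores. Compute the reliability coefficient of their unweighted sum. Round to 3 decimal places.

Var(S+G+T) = 5.6² + 18.5² + 17.4² + 2·[5.6·18.5·0.47 + 5.6·17.4·0.45 + 18.5·17.4·0.29] = 676.37 + 371.782 = 1048.15.
Because errors are independent across components, Cov(Tᵢ,Tⱼ) = Cov(Xᵢ,Xⱼ); the off-diagonal part of the true-score variance is the same as above.
True-score variance = [5.6²·0.60 + 18.5²·0.68 + 17.4²·0.88] + 371.782 = 517.975 + 371.782 = 889.757.
Reliability = 889.757 / 1048.15 = 0.849.

0.849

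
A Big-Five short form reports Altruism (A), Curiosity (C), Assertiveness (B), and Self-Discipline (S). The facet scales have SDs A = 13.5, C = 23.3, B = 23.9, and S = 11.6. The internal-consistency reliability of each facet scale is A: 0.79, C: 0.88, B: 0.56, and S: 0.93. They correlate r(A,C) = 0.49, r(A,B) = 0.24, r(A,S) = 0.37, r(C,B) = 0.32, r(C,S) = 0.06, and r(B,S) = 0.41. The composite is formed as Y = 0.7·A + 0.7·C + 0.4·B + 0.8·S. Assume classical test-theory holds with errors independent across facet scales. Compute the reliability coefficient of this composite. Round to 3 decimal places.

0.901

Var(Y) = 0.7²·13.5² + 0.7²·23.3² + 0.4²·23.9² + 0.8²·11.6² + 2·[0.49·13.5·23.3·0.49 + 0.28·13.5·23.9·0.24 + 0.56·13.5·11.6·0.37 + 0.28·23.3·23.9·0.32 + 0.56·23.3·11.6·0.06 + 0.32·23.9·11.6·0.41] = 532.831 + 450.008 = 982.838.
With uncorrelated errors the cross-covariances are all true-score covariance, so they carry over unchanged; only the diagonal terms shrink to ρᵢσᵢ².
True-score variance = [0.7²·13.5²·0.79 + 0.7²·23.3²·0.88 + 0.4²·23.9²·0.56 + 0.8²·11.6²·0.93] + 450.008 = 435.914 + 450.008 = 885.921.
Reliability = 885.921 / 982.838 = 0.901.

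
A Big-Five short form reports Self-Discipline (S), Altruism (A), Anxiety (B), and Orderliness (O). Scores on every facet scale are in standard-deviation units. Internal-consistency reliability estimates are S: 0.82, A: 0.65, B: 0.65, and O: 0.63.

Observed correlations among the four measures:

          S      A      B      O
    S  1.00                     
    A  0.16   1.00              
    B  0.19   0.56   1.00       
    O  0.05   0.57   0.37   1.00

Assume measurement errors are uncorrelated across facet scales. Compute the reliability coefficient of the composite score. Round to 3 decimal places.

Var(S+A+B+O) = 4 + 2·[0.16 + 0.19 + 0.05 + 0.56 + 0.57 + 0.37] = 4 + 3.8 = 7.8.
With uncorrelated errors the cross-covariances are all true-score covariance, so they carry over unchanged; only the diagonal terms shrink to ρᵢσᵢ².
True-score variance = [0.82 + 0.65 + 0.65 + 0.63] + 3.8 = 2.75 + 3.8 = 6.55.
Reliability = 6.55 / 7.8 = 0.840.

0.840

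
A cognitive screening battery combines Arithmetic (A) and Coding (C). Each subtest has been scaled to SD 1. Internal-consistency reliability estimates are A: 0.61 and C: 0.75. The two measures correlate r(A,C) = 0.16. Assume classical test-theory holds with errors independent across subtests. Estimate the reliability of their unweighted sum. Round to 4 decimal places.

Var(A+C) = 2 + 2·[0.16] = 2 + 0.32 = 2.32.
With uncorrelated errors the cross-covariances are all true-score covariance, so they carry over unchanged; only the diagonal terms shrink to ρᵢσᵢ².
True-score variance = [0.61 + 0.75] + 0.32 = 1.36 + 0.32 = 1.68.
Reliability = 1.68 / 2.32 = 0.7241.

0.7241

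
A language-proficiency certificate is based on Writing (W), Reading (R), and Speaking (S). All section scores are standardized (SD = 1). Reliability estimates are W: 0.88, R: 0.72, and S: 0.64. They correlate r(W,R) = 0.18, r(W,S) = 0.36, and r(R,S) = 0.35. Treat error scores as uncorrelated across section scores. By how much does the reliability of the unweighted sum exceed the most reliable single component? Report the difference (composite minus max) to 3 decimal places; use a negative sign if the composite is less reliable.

Var(sum) = 3 + 1.78 = 4.78; true-score variance = 2.24 + 1.78 = 4.02; composite reliability = 0.8410.
Max component reliability = 0.8800.
Difference = 0.8410 − 0.8800 = -0.039.

-0.039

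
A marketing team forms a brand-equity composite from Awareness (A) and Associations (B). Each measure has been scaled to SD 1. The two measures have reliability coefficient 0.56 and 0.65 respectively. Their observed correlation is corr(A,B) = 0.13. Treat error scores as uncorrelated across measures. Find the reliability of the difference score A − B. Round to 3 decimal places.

0.546

Var(A−B) = 1 + 1 − 2·0.13 = 2 − 0.26 = 1.74.
With uncorrelated errors the cross-covariances are all true-score covariance, so they carry over unchanged; only the diagonal terms shrink to ρᵢσᵢ².
True-score variance = [0.56 + 0.65] − 0.26 = 1.21 − 0.26 = 0.95.
Reliability = 0.95 / 1.74 = 0.546.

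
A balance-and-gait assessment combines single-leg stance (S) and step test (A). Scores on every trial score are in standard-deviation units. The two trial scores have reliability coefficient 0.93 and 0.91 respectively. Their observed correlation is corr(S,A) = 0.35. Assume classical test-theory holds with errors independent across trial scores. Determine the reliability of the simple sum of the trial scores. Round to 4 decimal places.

0.9407

Var(S+A) = 2 + 2·[0.35] = 2 + 0.7 = 2.7.
With uncorrelated errors the cross-covariances are all true-score covariance, so they carry over unchanged; only the diagonal terms shrink to ρᵢσᵢ².
True-score variance = [0.93 + 0.91] + 0.7 = 1.84 + 0.7 = 2.54.
Reliability = 2.54 / 2.7 = 0.9407.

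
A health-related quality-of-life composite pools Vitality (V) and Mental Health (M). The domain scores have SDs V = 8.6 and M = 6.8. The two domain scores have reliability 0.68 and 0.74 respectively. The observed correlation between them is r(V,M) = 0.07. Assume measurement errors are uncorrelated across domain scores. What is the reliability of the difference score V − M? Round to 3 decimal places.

0.681

Var(V−M) = 8.6² + 6.8² − 2·8.6·6.8·0.07 = 120.2 − 8.1872 = 112.013.
Because errors are independent across components, Cov(Tᵢ,Tⱼ) = Cov(Xᵢ,Xⱼ); the off-diagonal part of the true-score variance is the same as above.
True-score variance = [8.6²·0.68 + 6.8²·0.74] − 8.1872 = 84.5104 − 8.1872 = 76.3232.
Reliability = 76.3232 / 112.013 = 0.681.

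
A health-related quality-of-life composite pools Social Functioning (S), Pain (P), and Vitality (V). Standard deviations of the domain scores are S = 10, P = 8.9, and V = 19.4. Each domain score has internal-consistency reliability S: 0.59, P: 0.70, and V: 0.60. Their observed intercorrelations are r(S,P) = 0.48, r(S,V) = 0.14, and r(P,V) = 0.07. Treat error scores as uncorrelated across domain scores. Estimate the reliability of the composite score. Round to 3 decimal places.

Var(S+P+V) = 10² + 8.9² + 19.4² + 2·[10·8.9·0.48 + 10·19.4·0.14 + 8.9·19.4·0.07] = 555.57 + 163.932 = 719.502.
Because errors are independent across components, Cov(Tᵢ,Tⱼ) = Cov(Xᵢ,Xⱼ); the off-diagonal part of the true-score variance is the same as above.
True-score variance = [10²·0.59 + 8.9²·0.70 + 19.4²·0.60] + 163.932 = 340.263 + 163.932 = 504.195.
Reliability = 504.195 / 719.502 = 0.701.

0.701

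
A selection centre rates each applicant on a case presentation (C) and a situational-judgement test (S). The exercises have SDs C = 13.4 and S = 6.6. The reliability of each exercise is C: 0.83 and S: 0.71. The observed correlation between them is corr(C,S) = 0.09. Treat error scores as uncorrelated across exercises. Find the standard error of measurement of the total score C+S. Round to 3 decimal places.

Var(total) = 223.12 + 15.9192 = 239.039.
True-score variance = 179.962 + 15.9192 = 195.882, so reliability = 0.8195.
Error variance = 239.039 − 195.882 = 43.1576; SEM = √43.1576 = 6.569.

6.569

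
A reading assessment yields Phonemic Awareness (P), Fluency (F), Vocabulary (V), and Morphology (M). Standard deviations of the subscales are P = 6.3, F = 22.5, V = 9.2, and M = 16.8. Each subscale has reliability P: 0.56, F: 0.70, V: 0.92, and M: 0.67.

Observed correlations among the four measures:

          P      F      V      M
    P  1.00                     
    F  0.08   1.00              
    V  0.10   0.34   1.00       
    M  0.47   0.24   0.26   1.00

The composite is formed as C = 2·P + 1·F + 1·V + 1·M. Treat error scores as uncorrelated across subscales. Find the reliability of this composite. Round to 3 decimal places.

0.811

Var(C) = 2²·6.3² + 22.5² + 9.2² + 16.8² + 2·[2·6.3·22.5·0.08 + 2·6.3·9.2·0.10 + 2·6.3·16.8·0.47 + 22.5·9.2·0.34 + 22.5·16.8·0.24 + 9.2·16.8·0.26] = 1031.89 + 670.094 = 1701.98.
With uncorrelated errors the cross-covariances are all true-score covariance, so they carry over unchanged; only the diagonal terms shrink to ρᵢσᵢ².
True-score variance = [2²·6.3²·0.56 + 22.5²·0.70 + 9.2²·0.92 + 16.8²·0.67] + 670.094 = 710.25 + 670.094 = 1380.34.
Reliability = 1380.34 / 1701.98 = 0.811.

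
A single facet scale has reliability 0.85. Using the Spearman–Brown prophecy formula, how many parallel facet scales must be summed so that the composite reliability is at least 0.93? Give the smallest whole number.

k ≥ ρ*(1−ρ₁)/(ρ₁(1−ρ*)) = 0.93·0.15 / (0.85·0.07) = 2.345.
Smallest integer k = 3.

3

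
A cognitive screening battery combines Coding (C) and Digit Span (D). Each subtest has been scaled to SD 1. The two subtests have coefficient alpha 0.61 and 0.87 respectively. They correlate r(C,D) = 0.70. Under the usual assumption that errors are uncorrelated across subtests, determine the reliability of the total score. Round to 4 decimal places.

0.8471

Var(C+D) = 2 + 2·[0.70] = 2 + 1.4 = 3.4.
Because errors are independent across components, Cov(Tᵢ,Tⱼ) = Cov(Xᵢ,Xⱼ); the off-diagonal part of the true-score variance is the same as above.
True-score variance = [0.61 + 0.87] + 1.4 = 1.48 + 1.4 = 2.88.
Reliability = 2.88 / 3.4 = 0.8471.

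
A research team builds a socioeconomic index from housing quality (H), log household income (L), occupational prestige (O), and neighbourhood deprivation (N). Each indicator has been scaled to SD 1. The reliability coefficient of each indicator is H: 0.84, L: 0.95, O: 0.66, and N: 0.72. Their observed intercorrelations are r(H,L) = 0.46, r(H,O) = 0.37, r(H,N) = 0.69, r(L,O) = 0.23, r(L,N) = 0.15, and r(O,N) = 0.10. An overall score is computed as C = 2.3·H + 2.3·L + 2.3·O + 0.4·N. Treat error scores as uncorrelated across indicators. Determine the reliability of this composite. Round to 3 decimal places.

Var(C) = 2.3² + 2.3² + 2.3² + 0.4² + 2·[5.29·0.46 + 5.29·0.37 + 0.92·0.69 + 5.29·0.23 + 0.92·0.15 + 0.92·0.10] = 16.03 + 12.9444 = 28.9744.
Under uncorrelated errors the observed covariances equal the true-score covariances, so only the own-variance terms attenuate.
True-score variance = [2.3²·0.84 + 2.3²·0.95 + 2.3²·0.66 + 0.4²·0.72] + 12.9444 = 13.0757 + 12.9444 = 26.0201.
Reliability = 26.0201 / 28.9744 = 0.898.

0.898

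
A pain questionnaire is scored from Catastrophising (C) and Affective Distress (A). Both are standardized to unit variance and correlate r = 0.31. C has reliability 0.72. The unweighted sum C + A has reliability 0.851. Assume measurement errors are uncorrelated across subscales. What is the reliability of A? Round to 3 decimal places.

0.890

Var(C+A) = 2 + 2·0.31 = 2.620.
True-score variance = ρ_C + ρ_A + 2·0.31, so 0.851 = (0.72 + ρ_A + 0.62) / 2.620.
ρ_A = 0.851·2.620 − 0.72 − 0.62 = 0.890.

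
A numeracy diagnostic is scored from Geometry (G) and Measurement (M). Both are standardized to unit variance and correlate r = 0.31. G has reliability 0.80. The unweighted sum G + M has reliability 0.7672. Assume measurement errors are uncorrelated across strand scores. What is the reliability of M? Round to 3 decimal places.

Var(G+M) = 2 + 2·0.31 = 2.620.
True-score variance = ρ_G + ρ_M + 2·0.31, so 0.7672 = (0.80 + ρ_M + 0.62) / 2.620.
ρ_M = 0.7672·2.620 − 0.80 − 0.62 = 0.590.

0.590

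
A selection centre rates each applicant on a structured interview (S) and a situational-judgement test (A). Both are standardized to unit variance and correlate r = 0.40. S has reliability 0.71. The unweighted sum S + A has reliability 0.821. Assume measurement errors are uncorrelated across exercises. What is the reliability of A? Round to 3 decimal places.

Var(S+A) = 2 + 2·0.40 = 2.800.
True-score variance = ρ_S + ρ_A + 2·0.40, so 0.821 = (0.71 + ρ_A + 0.80) / 2.800.
ρ_A = 0.821·2.800 − 0.71 − 0.80 = 0.789.

0.789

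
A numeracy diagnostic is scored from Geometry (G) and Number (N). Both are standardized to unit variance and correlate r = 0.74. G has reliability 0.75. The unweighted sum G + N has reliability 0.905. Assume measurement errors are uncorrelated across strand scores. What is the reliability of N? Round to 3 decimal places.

Var(G+N) = 2 + 2·0.74 = 3.480.
True-score variance = ρ_G + ρ_N + 2·0.74, so 0.905 = (0.75 + ρ_N + 1.48) / 3.480.
ρ_N = 0.905·3.480 − 0.75 − 1.48 = 0.919.

0.919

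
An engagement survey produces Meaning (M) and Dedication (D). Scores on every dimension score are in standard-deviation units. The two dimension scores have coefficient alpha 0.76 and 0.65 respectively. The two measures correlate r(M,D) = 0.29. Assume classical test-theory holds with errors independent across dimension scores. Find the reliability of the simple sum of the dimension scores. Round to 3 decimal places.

0.771

Var(M+D) = 2 + 2·[0.29] = 2 + 0.58 = 2.58.
Because errors are independent across components, Cov(Tᵢ,Tⱼ) = Cov(Xᵢ,Xⱼ); the off-diagonal part of the true-score variance is the same as above.
True-score variance = [0.76 + 0.65] + 0.58 = 1.41 + 0.58 = 1.99.
Reliability = 1.99 / 2.58 = 0.771.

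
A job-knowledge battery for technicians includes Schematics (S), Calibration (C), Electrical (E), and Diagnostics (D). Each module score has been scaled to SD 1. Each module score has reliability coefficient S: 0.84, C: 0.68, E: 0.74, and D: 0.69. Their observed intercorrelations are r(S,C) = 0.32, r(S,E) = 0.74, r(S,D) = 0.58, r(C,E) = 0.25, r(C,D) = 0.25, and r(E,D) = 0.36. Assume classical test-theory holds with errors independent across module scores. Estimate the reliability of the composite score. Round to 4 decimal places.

Var(S+C+E+D) = 4 + 2·[0.32 + 0.74 + 0.58 + 0.25 + 0.25 + 0.36] = 4 + 5 = 9.
With uncorrelated errors the cross-covariances are all true-score covariance, so they carry over unchanged; only the diagonal terms shrink to ρᵢσᵢ².
True-score variance = [0.84 + 0.68 + 0.74 + 0.69] + 5 = 2.95 + 5 = 7.95.
Reliability = 7.95 / 9 = 0.8833.

0.8833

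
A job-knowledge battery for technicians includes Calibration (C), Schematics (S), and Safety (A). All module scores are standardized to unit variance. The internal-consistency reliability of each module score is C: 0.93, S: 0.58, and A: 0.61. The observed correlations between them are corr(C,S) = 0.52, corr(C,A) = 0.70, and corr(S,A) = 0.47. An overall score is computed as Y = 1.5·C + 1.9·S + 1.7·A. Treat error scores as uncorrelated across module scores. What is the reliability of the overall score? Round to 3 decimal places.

0.847

Var(Y) = 1.5² + 1.9² + 1.7² + 2·[2.85·0.52 + 2.55·0.70 + 3.23·0.47] = 8.75 + 9.5702 = 18.3202.
With uncorrelated errors the cross-covariances are all true-score covariance, so they carry over unchanged; only the diagonal terms shrink to ρᵢσᵢ².
True-score variance = [1.5²·0.93 + 1.9²·0.58 + 1.7²·0.61] + 9.5702 = 5.9492 + 9.5702 = 15.5194.
Reliability = 15.5194 / 18.3202 = 0.847.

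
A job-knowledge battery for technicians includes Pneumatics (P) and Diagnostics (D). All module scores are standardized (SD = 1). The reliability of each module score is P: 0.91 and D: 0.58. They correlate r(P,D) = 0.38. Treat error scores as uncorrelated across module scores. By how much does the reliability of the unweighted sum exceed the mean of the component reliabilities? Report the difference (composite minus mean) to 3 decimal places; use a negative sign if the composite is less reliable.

0.070

Var(sum) = 2 + 0.76 = 2.76; true-score variance = 1.49 + 0.76 = 2.25; composite reliability = 0.8152.
Mean component reliability = 0.7450.
Difference = 0.8152 − 0.7450 = 0.070.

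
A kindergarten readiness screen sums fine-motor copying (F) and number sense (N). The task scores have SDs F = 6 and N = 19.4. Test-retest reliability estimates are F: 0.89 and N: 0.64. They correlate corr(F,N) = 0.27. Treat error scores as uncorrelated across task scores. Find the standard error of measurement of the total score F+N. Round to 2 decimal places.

11.81

Var(total) = 412.36 + 62.856 = 475.216.
True-score variance = 272.91 + 62.856 = 335.766, so reliability = 0.7066.
Error variance = 475.216 − 335.766 = 139.45; SEM = √139.45 = 11.81.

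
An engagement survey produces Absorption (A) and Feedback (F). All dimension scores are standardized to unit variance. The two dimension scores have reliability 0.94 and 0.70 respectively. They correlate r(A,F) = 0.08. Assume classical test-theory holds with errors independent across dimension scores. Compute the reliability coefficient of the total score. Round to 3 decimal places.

Var(A+F) = 2 + 2·[0.08] = 2 + 0.16 = 2.16.
Because errors are independent across components, Cov(Tᵢ,Tⱼ) = Cov(Xᵢ,Xⱼ); the off-diagonal part of the true-score variance is the same as above.
True-score variance = [0.94 + 0.70] + 0.16 = 1.64 + 0.16 = 1.8.
Reliability = 1.8 / 2.16 = 0.833.

0.833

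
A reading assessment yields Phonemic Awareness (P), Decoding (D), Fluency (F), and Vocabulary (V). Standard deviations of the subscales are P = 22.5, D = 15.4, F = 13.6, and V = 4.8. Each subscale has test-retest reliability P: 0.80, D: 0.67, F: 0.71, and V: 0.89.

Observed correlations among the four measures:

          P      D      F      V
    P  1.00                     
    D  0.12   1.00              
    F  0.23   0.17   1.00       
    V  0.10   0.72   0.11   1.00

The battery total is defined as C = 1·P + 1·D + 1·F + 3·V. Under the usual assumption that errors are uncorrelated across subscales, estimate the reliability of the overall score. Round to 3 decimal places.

0.862

Var(C) = 22.5² + 15.4² + 13.6² + 3²·4.8² + 2·[22.5·15.4·0.12 + 22.5·13.6·0.23 + 3·22.5·4.8·0.10 + 15.4·13.6·0.17 + 3·15.4·4.8·0.72 + 3·13.6·4.8·0.11] = 1135.73 + 722.349 = 1858.08.
Because errors are independent across components, Cov(Tᵢ,Tⱼ) = Cov(Xᵢ,Xⱼ); the off-diagonal part of the true-score variance is the same as above.
True-score variance = [22.5²·0.80 + 15.4²·0.67 + 13.6²·0.71 + 3²·4.8²·0.89] + 722.349 = 879.769 + 722.349 = 1602.12.
Reliability = 1602.12 / 1858.08 = 0.862.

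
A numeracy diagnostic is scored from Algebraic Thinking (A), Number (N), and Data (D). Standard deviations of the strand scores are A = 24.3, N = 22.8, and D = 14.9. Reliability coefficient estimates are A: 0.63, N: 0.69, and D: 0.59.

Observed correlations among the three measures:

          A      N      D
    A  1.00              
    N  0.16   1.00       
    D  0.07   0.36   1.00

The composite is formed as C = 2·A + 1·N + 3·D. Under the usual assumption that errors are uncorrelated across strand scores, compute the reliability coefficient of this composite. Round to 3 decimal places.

Var(C) = 2²·24.3² + 22.8² + 3²·14.9² + 2·[2·24.3·22.8·0.16 + 6·24.3·14.9·0.07 + 3·22.8·14.9·0.36] = 4879.89 + 1392.52 = 6272.41.
Under uncorrelated errors the observed covariances equal the true-score covariances, so only the own-variance terms attenuate.
True-score variance = [2²·24.3²·0.63 + 22.8²·0.69 + 3²·14.9²·0.59] + 1392.52 = 3025.6 + 1392.52 = 4418.12.
Reliability = 4418.12 / 6272.41 = 0.704.

0.704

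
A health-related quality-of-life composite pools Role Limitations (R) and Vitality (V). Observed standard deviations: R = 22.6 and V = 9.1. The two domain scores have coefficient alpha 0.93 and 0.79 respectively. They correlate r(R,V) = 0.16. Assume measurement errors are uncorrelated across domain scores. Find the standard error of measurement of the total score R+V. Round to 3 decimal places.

Var(total) = 593.57 + 65.8112 = 659.381.
True-score variance = 540.427 + 65.8112 = 606.238, so reliability = 0.9194.
Error variance = 659.381 − 606.238 = 53.1433; SEM = √53.1433 = 7.290.

7.290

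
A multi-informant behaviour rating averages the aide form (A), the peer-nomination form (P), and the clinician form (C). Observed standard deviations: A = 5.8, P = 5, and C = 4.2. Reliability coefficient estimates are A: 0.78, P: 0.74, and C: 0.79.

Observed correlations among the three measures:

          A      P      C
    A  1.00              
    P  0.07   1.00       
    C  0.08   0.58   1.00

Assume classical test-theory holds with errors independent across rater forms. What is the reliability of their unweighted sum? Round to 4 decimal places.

0.8379

Var(A+P+C) = 5.8² + 5² + 4.2² + 2·[5.8·5·0.07 + 5.8·4.2·0.08 + 5·4.2·0.58] = 76.28 + 32.3176 = 108.598.
Because errors are independent across components, Cov(Tᵢ,Tⱼ) = Cov(Xᵢ,Xⱼ); the off-diagonal part of the true-score variance is the same as above.
True-score variance = [5.8²·0.78 + 5²·0.74 + 4.2²·0.79] + 32.3176 = 58.6748 + 32.3176 = 90.9924.
Reliability = 90.9924 / 108.598 = 0.8379.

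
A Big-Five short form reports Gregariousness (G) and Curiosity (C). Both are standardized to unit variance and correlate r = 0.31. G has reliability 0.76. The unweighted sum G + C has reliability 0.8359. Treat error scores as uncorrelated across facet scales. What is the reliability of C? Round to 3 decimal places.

Var(G+C) = 2 + 2·0.31 = 2.620.
True-score variance = ρ_G + ρ_C + 2·0.31, so 0.8359 = (0.76 + ρ_C + 0.62) / 2.620.
ρ_C = 0.8359·2.620 − 0.76 − 0.62 = 0.810.

0.810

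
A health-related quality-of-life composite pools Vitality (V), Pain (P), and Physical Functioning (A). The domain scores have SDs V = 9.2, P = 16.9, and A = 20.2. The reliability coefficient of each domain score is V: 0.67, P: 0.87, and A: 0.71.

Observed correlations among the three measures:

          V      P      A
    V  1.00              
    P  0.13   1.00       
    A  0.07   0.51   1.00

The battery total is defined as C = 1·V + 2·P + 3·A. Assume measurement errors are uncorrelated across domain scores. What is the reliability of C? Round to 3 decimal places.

Var(C) = 9.2² + 2²·16.9² + 3²·20.2² + 2·[2·9.2·16.9·0.13 + 3·9.2·20.2·0.07 + 6·16.9·20.2·0.51] = 4899.44 + 2248.15 = 7147.59.
With uncorrelated errors the cross-covariances are all true-score covariance, so they carry over unchanged; only the diagonal terms shrink to ρᵢσᵢ².
True-score variance = [9.2²·0.67 + 2²·16.9²·0.87 + 3²·20.2²·0.71] + 2248.15 = 3658.01 + 2248.15 = 5906.16.
Reliability = 5906.16 / 7147.59 = 0.826.

0.826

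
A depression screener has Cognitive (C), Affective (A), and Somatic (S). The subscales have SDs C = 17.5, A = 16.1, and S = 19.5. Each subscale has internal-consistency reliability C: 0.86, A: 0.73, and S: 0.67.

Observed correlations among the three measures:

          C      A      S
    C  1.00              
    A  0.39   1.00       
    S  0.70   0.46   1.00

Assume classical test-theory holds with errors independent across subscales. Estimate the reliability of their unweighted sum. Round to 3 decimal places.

Var(C+A+S) = 17.5² + 16.1² + 19.5² + 2·[17.5·16.1·0.39 + 17.5·19.5·0.70 + 16.1·19.5·0.46] = 945.71 + 986.349 = 1932.06.
With uncorrelated errors the cross-covariances are all true-score covariance, so they carry over unchanged; only the diagonal terms shrink to ρᵢσᵢ².
True-score variance = [17.5²·0.86 + 16.1²·0.73 + 19.5²·0.67] + 986.349 = 707.366 + 986.349 = 1693.71.
Reliability = 1693.71 / 1932.06 = 0.877.

0.877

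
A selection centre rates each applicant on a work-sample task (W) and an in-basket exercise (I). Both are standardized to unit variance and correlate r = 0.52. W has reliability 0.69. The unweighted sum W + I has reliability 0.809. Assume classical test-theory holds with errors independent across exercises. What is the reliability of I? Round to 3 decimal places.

0.729

Var(W+I) = 2 + 2·0.52 = 3.040.
True-score variance = ρ_W + ρ_I + 2·0.52, so 0.809 = (0.69 + ρ_I + 1.04) / 3.040.
ρ_I = 0.809·3.040 − 0.69 − 1.04 = 0.729.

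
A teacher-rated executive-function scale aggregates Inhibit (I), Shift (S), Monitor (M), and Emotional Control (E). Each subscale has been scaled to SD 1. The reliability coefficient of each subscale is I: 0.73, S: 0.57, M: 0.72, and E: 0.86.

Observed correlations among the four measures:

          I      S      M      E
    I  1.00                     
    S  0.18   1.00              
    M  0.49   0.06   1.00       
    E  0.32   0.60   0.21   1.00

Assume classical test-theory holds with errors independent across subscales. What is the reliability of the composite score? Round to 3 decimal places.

Var(I+S+M+E) = 4 + 2·[0.18 + 0.49 + 0.32 + 0.06 + 0.60 + 0.21] = 4 + 3.72 = 7.72.
Because errors are independent across components, Cov(Tᵢ,Tⱼ) = Cov(Xᵢ,Xⱼ); the off-diagonal part of the true-score variance is the same as above.
True-score variance = [0.73 + 0.57 + 0.72 + 0.86] + 3.72 = 2.88 + 3.72 = 6.6.
Reliability = 6.6 / 7.72 = 0.855.

0.855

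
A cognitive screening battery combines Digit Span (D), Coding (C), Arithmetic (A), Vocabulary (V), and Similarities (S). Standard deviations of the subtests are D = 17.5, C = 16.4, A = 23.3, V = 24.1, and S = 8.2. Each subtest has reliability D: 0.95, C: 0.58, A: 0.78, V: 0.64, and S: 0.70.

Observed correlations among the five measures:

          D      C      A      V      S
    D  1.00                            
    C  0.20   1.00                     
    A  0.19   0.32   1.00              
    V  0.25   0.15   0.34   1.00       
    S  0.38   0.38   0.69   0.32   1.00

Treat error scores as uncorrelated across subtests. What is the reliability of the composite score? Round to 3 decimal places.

0.867

Var(D+C+A+V+S) = 17.5² + 16.4² + 23.3² + 24.1² + 8.2² + 2·[17.5·16.4·0.20 + 17.5·23.3·0.19 + 17.5·24.1·0.25 + 17.5·8.2·0.38 + 16.4·23.3·0.32 + 16.4·24.1·0.15 + 16.4·8.2·0.38 + 23.3·24.1·0.34 + 23.3·8.2·0.69 + 24.1·8.2·0.32] = 1766.15 + 1826.99 = 3593.14.
Under uncorrelated errors the observed covariances equal the true-score covariances, so only the own-variance terms attenuate.
True-score variance = [17.5²·0.95 + 16.4²·0.58 + 23.3²·0.78 + 24.1²·0.64 + 8.2²·0.70] + 1826.99 = 1289.17 + 1826.99 = 3116.17.
Reliability = 3116.17 / 3593.14 = 0.867.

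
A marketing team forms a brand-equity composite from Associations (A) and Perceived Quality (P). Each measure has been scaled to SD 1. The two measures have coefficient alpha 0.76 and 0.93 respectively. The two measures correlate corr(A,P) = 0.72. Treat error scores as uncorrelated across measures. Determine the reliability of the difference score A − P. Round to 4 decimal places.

Var(A−P) = 1 + 1 − 2·0.72 = 2 − 1.44 = 0.56.
With uncorrelated errors the cross-covariances are all true-score covariance, so they carry over unchanged; only the diagonal terms shrink to ρᵢσᵢ².
True-score variance = [0.76 + 0.93] − 1.44 = 1.69 − 1.44 = 0.25.
Reliability = 0.25 / 0.56 = 0.4464.

0.4464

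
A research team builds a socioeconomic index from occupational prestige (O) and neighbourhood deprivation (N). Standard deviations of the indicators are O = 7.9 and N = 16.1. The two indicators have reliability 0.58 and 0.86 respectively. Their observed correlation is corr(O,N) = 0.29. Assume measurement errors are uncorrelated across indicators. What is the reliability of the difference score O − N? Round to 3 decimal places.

Var(O−N) = 7.9² + 16.1² − 2·7.9·16.1·0.29 = 321.62 − 73.7702 = 247.85.
Because errors are independent across components, Cov(Tᵢ,Tⱼ) = Cov(Xᵢ,Xⱼ); the off-diagonal part of the true-score variance is the same as above.
True-score variance = [7.9²·0.58 + 16.1²·0.86] − 73.7702 = 259.118 − 73.7702 = 185.348.
Reliability = 185.348 / 247.85 = 0.748.

0.748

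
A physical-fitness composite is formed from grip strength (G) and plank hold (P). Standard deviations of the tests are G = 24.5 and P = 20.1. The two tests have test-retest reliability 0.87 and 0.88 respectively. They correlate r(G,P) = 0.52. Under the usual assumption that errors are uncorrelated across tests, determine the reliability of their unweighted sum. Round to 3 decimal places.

Var(G+P) = 24.5² + 20.1² + 2·[24.5·20.1·0.52] = 1004.26 + 512.148 = 1516.41.
Because errors are independent across components, Cov(Tᵢ,Tⱼ) = Cov(Xᵢ,Xⱼ); the off-diagonal part of the true-score variance is the same as above.
True-score variance = [24.5²·0.87 + 20.1²·0.88] + 512.148 = 877.746 + 512.148 = 1389.89.
Reliability = 1389.89 / 1516.41 = 0.917.

0.917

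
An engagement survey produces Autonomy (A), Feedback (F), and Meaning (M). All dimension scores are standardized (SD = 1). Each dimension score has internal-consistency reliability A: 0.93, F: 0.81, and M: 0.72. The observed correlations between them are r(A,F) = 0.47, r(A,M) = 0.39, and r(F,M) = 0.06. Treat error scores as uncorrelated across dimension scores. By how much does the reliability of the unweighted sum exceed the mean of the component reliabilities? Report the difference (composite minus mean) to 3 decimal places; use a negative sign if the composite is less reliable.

Var(sum) = 3 + 1.84 = 4.84; true-score variance = 2.46 + 1.84 = 4.3; composite reliability = 0.8884.
Mean component reliability = 0.8200.
Difference = 0.8884 − 0.8200 = 0.068.

0.068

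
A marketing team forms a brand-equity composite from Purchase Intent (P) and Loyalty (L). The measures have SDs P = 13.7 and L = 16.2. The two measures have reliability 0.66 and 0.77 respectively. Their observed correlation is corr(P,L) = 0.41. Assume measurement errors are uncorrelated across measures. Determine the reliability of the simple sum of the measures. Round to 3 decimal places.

Var(P+L) = 13.7² + 16.2² + 2·[13.7·16.2·0.41] = 450.13 + 181.991 = 632.121.
Because errors are independent across components, Cov(Tᵢ,Tⱼ) = Cov(Xᵢ,Xⱼ); the off-diagonal part of the true-score variance is the same as above.
True-score variance = [13.7²·0.66 + 16.2²·0.77] + 181.991 = 325.954 + 181.991 = 507.945.
Reliability = 507.945 / 632.121 = 0.804.

0.804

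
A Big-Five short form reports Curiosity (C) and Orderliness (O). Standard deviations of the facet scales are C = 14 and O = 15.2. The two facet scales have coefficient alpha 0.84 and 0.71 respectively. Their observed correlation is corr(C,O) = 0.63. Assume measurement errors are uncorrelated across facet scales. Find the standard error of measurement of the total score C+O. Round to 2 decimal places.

9.92

Var(total) = 427.04 + 268.128 = 695.168.
True-score variance = 328.678 + 268.128 = 596.806, so reliability = 0.8585.
Error variance = 695.168 − 596.806 = 98.3616; SEM = √98.3616 = 9.92.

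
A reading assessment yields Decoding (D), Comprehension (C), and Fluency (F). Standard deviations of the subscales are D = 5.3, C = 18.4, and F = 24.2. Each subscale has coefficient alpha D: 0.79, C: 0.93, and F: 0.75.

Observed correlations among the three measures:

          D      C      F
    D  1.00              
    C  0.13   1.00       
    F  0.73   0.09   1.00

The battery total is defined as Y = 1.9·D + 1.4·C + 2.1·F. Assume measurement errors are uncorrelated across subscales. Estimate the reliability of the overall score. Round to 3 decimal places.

Var(Y) = 1.9²·5.3² + 1.4²·18.4² + 2.1²·24.2² + 2·[2.66·5.3·18.4·0.13 + 3.99·5.3·24.2·0.73 + 2.94·18.4·24.2·0.09] = 3347.65 + 1050.25 = 4397.91.
With uncorrelated errors the cross-covariances are all true-score covariance, so they carry over unchanged; only the diagonal terms shrink to ρᵢσᵢ².
True-score variance = [1.9²·5.3²·0.79 + 1.4²·18.4²·0.93 + 2.1²·24.2²·0.75] + 1050.25 = 2634.24 + 1050.25 = 3684.49.
Reliability = 3684.49 / 4397.91 = 0.838.

0.838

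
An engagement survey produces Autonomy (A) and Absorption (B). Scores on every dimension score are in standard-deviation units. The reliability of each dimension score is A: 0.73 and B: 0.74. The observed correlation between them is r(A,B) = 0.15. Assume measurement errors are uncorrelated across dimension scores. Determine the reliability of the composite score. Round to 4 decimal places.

0.7696

Var(A+B) = 2 + 2·[0.15] = 2 + 0.3 = 2.3.
With uncorrelated errors the cross-covariances are all true-score covariance, so they carry over unchanged; only the diagonal terms shrink to ρᵢσᵢ².
True-score variance = [0.73 + 0.74] + 0.3 = 1.47 + 0.3 = 1.77.
Reliability = 1.77 / 2.3 = 0.7696.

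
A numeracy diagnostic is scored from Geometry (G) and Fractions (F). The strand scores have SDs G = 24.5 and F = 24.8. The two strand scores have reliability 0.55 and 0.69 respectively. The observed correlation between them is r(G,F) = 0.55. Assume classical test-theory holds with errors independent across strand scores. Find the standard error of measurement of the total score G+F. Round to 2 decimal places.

21.47

Var(total) = 1215.29 + 668.36 = 1883.65.
True-score variance = 754.515 + 668.36 = 1422.88, so reliability = 0.7554.
Error variance = 1883.65 − 1422.88 = 460.775; SEM = √460.775 = 21.47.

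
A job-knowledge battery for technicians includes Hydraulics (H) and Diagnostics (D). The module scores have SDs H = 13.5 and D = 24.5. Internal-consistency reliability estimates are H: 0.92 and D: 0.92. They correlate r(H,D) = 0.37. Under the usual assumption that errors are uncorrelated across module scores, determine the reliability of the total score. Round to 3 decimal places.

Var(H+D) = 13.5² + 24.5² + 2·[13.5·24.5·0.37] = 782.5 + 244.755 = 1027.26.
Under uncorrelated errors the observed covariances equal the true-score covariances, so only the own-variance terms attenuate.
True-score variance = [13.5²·0.92 + 24.5²·0.92] + 244.755 = 719.9 + 244.755 = 964.655.
Reliability = 964.655 / 1027.26 = 0.939.

0.939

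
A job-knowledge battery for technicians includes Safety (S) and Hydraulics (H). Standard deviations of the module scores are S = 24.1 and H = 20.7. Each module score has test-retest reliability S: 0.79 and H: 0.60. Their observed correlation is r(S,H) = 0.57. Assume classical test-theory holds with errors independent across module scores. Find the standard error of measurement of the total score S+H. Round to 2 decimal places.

17.13

Var(total) = 1009.3 + 568.712 = 1578.01.
True-score variance = 715.934 + 568.712 = 1284.65, so reliability = 0.8141.
Error variance = 1578.01 − 1284.65 = 293.366; SEM = √293.366 = 17.13.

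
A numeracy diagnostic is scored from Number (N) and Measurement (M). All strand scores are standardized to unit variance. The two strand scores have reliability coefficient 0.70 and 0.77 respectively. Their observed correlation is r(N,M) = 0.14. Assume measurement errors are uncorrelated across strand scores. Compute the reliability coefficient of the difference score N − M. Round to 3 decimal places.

Var(N−M) = 1 + 1 − 2·0.14 = 2 − 0.28 = 1.72.
With uncorrelated errors the cross-covariances are all true-score covariance, so they carry over unchanged; only the diagonal terms shrink to ρᵢσᵢ².
True-score variance = [0.70 + 0.77] − 0.28 = 1.47 − 0.28 = 1.19.
Reliability = 1.19 / 1.72 = 0.692.

0.692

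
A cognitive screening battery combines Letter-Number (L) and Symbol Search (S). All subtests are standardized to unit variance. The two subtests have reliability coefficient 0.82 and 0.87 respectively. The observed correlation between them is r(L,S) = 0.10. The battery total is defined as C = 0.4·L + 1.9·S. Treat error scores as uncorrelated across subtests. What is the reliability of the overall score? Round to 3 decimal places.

0.873

Var(C) = 0.4² + 1.9² + 2·[0.76·0.10] = 3.77 + 0.152 = 3.922.
Under uncorrelated errors the observed covariances equal the true-score covariances, so only the own-variance terms attenuate.
True-score variance = [0.4²·0.82 + 1.9²·0.87] + 0.152 = 3.2719 + 0.152 = 3.4239.
Reliability = 3.4239 / 3.922 = 0.873.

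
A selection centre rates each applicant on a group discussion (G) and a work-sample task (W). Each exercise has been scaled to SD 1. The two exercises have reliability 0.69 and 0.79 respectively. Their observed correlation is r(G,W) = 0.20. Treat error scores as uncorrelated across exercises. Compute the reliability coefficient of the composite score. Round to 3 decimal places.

Var(G+W) = 2 + 2·[0.20] = 2 + 0.4 = 2.4.
With uncorrelated errors the cross-covariances are all true-score covariance, so they carry over unchanged; only the diagonal terms shrink to ρᵢσᵢ².
True-score variance = [0.69 + 0.79] + 0.4 = 1.48 + 0.4 = 1.88.
Reliability = 1.88 / 2.4 = 0.783.

0.783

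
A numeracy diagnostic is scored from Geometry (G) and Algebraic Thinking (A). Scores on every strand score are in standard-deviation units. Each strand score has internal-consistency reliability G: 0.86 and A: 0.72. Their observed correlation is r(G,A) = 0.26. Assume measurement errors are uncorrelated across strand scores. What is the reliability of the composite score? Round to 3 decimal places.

Var(G+A) = 2 + 2·[0.26] = 2 + 0.52 = 2.52.
Because errors are independent across components, Cov(Tᵢ,Tⱼ) = Cov(Xᵢ,Xⱼ); the off-diagonal part of the true-score variance is the same as above.
True-score variance = [0.86 + 0.72] + 0.52 = 1.58 + 0.52 = 2.1.
Reliability = 2.1 / 2.52 = 0.833.

0.833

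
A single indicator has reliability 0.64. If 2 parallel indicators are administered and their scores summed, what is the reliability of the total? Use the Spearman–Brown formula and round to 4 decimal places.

ρ_k = kρ / (1 + (k−1)ρ) = 2·0.64 / (1 + 1·0.64) = 1.280 / 1.640 = 0.7805.

0.7805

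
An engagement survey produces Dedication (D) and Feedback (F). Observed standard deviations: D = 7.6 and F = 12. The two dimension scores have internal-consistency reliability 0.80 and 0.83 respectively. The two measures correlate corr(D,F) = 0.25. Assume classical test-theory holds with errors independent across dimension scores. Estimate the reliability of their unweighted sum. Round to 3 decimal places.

Var(D+F) = 7.6² + 12² + 2·[7.6·12·0.25] = 201.76 + 45.6 = 247.36.
Because errors are independent across components, Cov(Tᵢ,Tⱼ) = Cov(Xᵢ,Xⱼ); the off-diagonal part of the true-score variance is the same as above.
True-score variance = [7.6²·0.80 + 12²·0.83] + 45.6 = 165.728 + 45.6 = 211.328.
Reliability = 211.328 / 247.36 = 0.854.

0.854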